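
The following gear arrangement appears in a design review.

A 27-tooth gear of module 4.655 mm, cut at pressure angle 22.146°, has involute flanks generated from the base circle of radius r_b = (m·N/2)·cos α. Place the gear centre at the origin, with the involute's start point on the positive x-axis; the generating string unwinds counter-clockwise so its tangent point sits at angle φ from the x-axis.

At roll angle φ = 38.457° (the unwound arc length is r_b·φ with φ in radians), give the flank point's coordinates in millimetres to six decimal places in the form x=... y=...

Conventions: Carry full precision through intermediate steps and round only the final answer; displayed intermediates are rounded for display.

recognized (one wheel, involute flank): single-mesh tooth geometry, m = 4.655, N = 27
pitch radius r_p = m·N/2 = 4.655·27/2 = 62.842500
base radius r_b = r_p·cos α = 62.842500·cos 22.146° = 58.206375
roll angle φ = 38.457° = 0.67120127 rad
x = r_b·(cos φ + φ·sin φ) = 69.877533
y = r_b·(sin φ − φ·cos φ) = 5.606793

x=69.877533 y=5.606793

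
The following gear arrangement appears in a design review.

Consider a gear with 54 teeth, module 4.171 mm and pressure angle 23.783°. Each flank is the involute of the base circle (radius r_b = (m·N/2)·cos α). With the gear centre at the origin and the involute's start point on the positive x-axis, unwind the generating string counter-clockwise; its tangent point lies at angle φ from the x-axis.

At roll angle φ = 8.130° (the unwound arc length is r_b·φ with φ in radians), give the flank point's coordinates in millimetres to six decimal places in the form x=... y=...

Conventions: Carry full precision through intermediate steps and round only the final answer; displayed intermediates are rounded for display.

topology: single-mesh involute geometry — m = 4.171, N = 54
pitch radius r_p = m·N/2 = 4.171·54/2 = 112.617000
base radius r_b = r_p·cos α = 112.617000·cos 23.783° = 103.053492
roll angle φ = 8.130° = 0.14189527 rad
x = r_b·(cos φ + φ·sin φ) = 104.085730
y = r_b·(sin φ − φ·cos φ) = 0.097942

x=104.085730 y=0.097942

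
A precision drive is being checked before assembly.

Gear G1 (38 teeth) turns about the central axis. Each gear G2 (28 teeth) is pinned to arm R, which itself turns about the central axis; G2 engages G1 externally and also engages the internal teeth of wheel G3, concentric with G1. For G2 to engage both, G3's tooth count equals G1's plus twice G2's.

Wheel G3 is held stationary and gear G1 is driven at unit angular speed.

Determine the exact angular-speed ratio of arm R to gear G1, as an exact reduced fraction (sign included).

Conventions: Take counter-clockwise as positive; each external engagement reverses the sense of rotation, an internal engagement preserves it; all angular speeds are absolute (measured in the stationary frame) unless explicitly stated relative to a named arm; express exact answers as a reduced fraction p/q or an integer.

topology: planetary set — G1 38T / G2 28T / G3 94T, arm = carrier (Willis)
ring teeth: 38 + 2·28 = 94
38(ω_sun−ω_arm) = −94(ω_ring−ω_arm),  ω_ring = 0, ω_sun = 1
38(1−ω_arm) = −94(0−ω_arm)  ⇒  132·ω_arm = 38  ⇒  ω_arm = 19/66
ω_out/ω_in = 19/66

19/66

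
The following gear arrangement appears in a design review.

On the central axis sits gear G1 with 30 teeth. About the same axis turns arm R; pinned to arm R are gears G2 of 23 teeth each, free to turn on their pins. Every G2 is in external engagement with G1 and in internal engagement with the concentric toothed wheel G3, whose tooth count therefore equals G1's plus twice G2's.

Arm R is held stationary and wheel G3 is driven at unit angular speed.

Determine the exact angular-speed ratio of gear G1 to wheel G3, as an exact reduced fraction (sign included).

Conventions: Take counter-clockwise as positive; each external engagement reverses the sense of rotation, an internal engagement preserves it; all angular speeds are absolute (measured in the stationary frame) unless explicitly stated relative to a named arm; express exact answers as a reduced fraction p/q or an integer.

-38/15

class = planetary set [G3 = 30+2·23 = 76; Willis about the carrier]
ring teeth: 30 + 2·23 = 76
30(ω_sun−ω_arm) = −76(ω_ring−ω_arm),  ω_arm = 0, ω_ring = 1
ω_sun = 0 − (76/30)(1−0) = -38/15
ω_out/ω_in = -38/15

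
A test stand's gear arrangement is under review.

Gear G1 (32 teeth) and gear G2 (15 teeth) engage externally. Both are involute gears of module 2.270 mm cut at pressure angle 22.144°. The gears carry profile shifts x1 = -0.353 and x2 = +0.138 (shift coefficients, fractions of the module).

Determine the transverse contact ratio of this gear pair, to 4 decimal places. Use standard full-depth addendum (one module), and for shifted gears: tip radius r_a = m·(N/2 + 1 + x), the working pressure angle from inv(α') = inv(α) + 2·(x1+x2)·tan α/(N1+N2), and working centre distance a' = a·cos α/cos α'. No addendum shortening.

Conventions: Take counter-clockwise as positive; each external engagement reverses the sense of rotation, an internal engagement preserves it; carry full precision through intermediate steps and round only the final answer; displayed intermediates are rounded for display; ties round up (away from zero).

1.5341

class = single-mesh tooth geometry [involute pair 32T × 15T, m = 2.270]
base radii: r_b1 = 33.641016, r_b2 = 15.769226
tip radii: r_a1 = 37.788690, r_a2 = 19.608260
inv(α') = inv(22.144°) + 2·(-0.353+0.138)·tan α/(32+15) = 0.01674384  ⇒  α' = 20.76338°
a' = a·cos α / cos α' = 53.3450·cos 22.144°/cos 20.76338° = 52.842217
action lengths: √(r_a1²−r_b1²) = 17.212411, √(r_a2²−r_b2²) = 11.653985
base pitch p_b = π·m·cos α = 6.605398
CR = (17.212411 + 11.653985 − 52.842217·sin 20.76338°)/6.605398 = 1.534098
contact ratio ≈ 1.5341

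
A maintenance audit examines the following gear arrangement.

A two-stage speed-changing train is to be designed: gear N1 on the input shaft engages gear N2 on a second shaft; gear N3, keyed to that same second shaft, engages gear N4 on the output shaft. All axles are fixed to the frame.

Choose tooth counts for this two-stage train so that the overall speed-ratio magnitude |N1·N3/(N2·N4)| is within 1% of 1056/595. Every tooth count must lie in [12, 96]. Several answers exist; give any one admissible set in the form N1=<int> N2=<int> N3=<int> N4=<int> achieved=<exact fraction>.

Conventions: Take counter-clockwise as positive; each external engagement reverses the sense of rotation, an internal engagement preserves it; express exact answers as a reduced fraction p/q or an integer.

2-stage fixed-axis compound train for ratio 1056/595
target = 1056/595 in lowest terms: an exact hit needs N1·N3 = k·1056 and N2·N4 = k·595 for one integer k, every count in [12, 96]; additionally prefer no 1:1 stage (N1 ≠ N2, N3 ≠ N4)
k = 1: N1·N3 = 1056 = 12·88, N2·N4 = 595 = 17·35
achieved = 12·88/(17·35) = 1056/595; |achieved − target| = 0 ≤ 264/14875 ✓

N1=12 N2=17 N3=88 N4=35 achieved=1056/595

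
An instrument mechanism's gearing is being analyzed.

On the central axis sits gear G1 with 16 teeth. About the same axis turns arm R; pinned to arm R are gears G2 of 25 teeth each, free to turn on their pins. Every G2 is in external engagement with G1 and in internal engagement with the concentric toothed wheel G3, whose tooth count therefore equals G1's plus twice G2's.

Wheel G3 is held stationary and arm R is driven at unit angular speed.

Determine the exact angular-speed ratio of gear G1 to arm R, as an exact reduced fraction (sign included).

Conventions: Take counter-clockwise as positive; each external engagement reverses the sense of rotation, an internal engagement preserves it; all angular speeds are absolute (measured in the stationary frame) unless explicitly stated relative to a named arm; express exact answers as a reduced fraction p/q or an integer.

41/8

planetary set (16T centre, 25T on arm, 66T internal) — Willis relation
ring teeth: 16 + 2·25 = 66
16(ω_sun−ω_arm) = −66(ω_ring−ω_arm),  ω_ring = 0, ω_arm = 1
ω_sun = 1 − (66/16)(0−1) = 41/8
ω_out/ω_in = 41/8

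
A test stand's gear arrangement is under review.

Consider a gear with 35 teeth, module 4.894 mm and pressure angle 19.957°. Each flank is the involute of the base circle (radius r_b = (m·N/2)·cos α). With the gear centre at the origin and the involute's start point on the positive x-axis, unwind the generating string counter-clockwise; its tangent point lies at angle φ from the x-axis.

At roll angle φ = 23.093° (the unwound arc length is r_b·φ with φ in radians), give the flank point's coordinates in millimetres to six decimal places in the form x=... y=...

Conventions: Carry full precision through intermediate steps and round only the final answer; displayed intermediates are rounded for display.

x=86.777477 y=1.728569

topology: single-mesh involute geometry — m = 4.894, N = 35
pitch radius r_p = m·N/2 = 4.894·35/2 = 85.645000
base radius r_b = r_p·cos α = 85.645000·cos 19.957° = 80.501935
roll angle φ = 23.093° = 0.40304888 rad
x = r_b·(cos φ + φ·sin φ) = 86.777477
y = r_b·(sin φ − φ·cos φ) = 1.728569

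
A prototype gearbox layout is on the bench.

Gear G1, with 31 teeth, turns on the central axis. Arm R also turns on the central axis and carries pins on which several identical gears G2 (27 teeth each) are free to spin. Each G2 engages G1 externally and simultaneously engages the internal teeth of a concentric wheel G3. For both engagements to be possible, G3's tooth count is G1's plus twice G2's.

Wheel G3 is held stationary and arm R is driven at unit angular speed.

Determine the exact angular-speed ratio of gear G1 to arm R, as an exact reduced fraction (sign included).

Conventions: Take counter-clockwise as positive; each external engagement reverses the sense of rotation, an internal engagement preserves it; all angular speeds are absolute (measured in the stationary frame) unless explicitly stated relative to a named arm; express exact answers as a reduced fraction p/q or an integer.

recognized (axles ride arm R): planetary set, 31/27/85 teeth
ring teeth: 31 + 2·27 = 85
31(ω_sun−ω_arm) = −85(ω_ring−ω_arm),  ω_ring = 0, ω_arm = 1
ω_sun = 1 − (85/31)(0−1) = 116/31
ω_out/ω_in = 116/31

116/31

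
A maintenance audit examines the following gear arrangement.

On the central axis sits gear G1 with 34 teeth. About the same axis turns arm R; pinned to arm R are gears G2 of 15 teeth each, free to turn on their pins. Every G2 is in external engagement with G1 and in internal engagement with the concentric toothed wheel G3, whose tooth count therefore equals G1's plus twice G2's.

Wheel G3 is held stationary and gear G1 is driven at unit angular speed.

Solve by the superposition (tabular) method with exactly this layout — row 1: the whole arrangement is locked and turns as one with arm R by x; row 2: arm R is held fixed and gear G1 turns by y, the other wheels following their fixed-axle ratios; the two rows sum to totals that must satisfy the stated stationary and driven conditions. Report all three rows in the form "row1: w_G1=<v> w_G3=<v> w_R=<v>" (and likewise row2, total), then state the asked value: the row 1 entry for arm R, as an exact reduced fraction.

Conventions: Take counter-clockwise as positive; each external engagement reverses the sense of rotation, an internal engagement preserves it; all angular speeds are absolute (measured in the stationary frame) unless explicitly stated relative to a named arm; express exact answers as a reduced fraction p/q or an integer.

row1: w_G1=17/49 w_G3=17/49 w_R=17/49
row2: w_G1=32/49 w_G3=-17/49 w_R=0
total: w_G1=1 w_G3=0 w_R=17/49
asked value: 17/49

class = planetary set [G3 = 34+2·15 = 64; Willis about the carrier]
row 1: whole set turns with the arm by x
row 2: sun turns y, ring = −(34/64)·y, arm 0
boundary: total ω_ring = x − (34/64)·y = 0 and total ω_sun = x + y = 1  ⇒  y = 32/49, x = 17/49
row 2 ring = −(34/64)·32/49 = -17/49
totals (row 1 + row 2): sun 17/49 + 32/49 = 1, ring 17/49 + (-17/49) = 0, arm 17/49 + 0 = 17/49
asked cell (row1, arm) = 17/49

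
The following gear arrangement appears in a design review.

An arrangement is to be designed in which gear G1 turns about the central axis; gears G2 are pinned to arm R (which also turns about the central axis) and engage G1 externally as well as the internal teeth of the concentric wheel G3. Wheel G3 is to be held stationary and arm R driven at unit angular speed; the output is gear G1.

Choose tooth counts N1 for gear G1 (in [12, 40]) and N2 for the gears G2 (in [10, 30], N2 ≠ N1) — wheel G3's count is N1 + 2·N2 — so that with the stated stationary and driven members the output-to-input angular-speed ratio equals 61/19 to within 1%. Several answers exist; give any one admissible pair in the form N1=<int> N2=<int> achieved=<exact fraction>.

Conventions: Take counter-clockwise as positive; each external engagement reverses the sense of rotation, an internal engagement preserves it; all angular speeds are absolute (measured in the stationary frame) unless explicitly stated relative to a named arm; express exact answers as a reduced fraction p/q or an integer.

planetary set to be sized for 61/19 (Willis relation)
Willis with ω_ring = 0: ω_sun/ω_arm = (N1+N3)/N1; set equal to 61/19  ⇒  N3/N1 = 61/19 − 1 = 42/19
N3 = N1 + 2·N2  ⇒  N2/N1 = (N3/N1 − 1)/2 = (42/19 − 1)/2 = 23/38
smallest multiple with N1 ≥ 12 and N2 ≥ 10: k = 1  ⇒  N1 = 1·38 = 38, N2 = 1·23 = 23 (N1 ≤ 40, N2 ≤ 30, N2 ≠ N1 ✓), N3 = 38 + 2·23 = 84
check: (N1+N3)/N1 with N1 = 38, N3 = 84 gives 61/19; |achieved − target| = 0 ≤ 61/1900 ✓

N1=38 N2=23 achieved=61/19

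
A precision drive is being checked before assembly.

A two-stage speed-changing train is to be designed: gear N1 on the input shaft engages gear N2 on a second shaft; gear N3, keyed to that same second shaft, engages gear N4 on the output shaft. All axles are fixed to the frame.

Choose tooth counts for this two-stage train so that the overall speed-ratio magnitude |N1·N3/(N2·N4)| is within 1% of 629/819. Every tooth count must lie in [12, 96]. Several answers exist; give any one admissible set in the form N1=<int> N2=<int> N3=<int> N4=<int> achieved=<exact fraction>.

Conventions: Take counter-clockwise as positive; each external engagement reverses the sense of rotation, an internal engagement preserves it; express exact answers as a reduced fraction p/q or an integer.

N1=17 N2=13 N3=37 N4=63 achieved=629/819

design class (target 629/819): fixed-axis compound train
target = 629/819 in lowest terms: an exact hit needs N1·N3 = k·629 and N2·N4 = k·819 for one integer k, every count in [12, 96]; additionally prefer no 1:1 stage (N1 ≠ N2, N3 ≠ N4)
k = 1: N1·N3 = 629 = 17·37, N2·N4 = 819 = 13·63
achieved = 17·37/(13·63) = 629/819; |achieved − target| = 0 ≤ 629/81900 ✓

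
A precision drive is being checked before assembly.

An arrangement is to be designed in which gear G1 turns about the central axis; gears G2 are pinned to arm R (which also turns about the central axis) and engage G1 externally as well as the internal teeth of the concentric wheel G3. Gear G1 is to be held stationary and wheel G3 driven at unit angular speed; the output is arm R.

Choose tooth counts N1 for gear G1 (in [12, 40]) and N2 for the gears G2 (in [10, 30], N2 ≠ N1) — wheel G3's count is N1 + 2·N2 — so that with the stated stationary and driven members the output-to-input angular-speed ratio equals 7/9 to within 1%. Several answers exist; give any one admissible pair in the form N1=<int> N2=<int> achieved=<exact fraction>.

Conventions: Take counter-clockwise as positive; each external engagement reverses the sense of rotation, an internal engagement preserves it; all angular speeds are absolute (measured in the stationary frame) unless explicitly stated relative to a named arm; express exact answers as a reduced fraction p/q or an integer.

N1=12 N2=15 achieved=7/9

topology: planetary set — design target 7/9, arm = carrier (Willis)
Willis with ω_sun = 0: ω_arm/ω_ring = N3/(N1+N3); set equal to 7/9  ⇒  N3/N1 = (7/9)/(1 − 7/9) = 7/2
N3 = N1 + 2·N2  ⇒  N2/N1 = (N3/N1 − 1)/2 = (7/2 − 1)/2 = 5/4
smallest multiple with N1 ≥ 12 and N2 ≥ 10: k = 3  ⇒  N1 = 3·4 = 12, N2 = 3·5 = 15 (N1 ≤ 40, N2 ≤ 30, N2 ≠ N1 ✓), N3 = 12 + 2·15 = 42
check: N3/(N1+N3) with N1 = 12, N3 = 42 gives 7/9; |achieved − target| = 0 ≤ 7/900 ✓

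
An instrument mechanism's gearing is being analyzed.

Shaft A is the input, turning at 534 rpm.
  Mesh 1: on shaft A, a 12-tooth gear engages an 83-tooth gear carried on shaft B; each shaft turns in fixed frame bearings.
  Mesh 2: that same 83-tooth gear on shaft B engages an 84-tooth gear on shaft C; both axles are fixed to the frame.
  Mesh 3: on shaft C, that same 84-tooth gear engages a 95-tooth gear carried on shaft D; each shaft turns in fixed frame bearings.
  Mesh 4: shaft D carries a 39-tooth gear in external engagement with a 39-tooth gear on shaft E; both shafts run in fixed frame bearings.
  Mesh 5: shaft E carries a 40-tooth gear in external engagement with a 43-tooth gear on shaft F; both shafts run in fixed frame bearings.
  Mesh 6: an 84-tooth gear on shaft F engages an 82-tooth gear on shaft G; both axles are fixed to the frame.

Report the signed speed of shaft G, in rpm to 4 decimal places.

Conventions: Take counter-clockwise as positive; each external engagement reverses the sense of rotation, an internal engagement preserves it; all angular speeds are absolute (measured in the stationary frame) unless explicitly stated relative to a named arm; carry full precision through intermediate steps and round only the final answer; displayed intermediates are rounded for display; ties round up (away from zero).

+64.2770 rpm

6-mesh fixed-axis compound train (all bearings frame-fixed)
mesh 1 [12T→83T]: ω = 534.0000×12/83 = 77.2048 rpm, sense flips to −
mesh 2 [83T→84T]: ω = 77.2048×83/84 = 76.2857 rpm, sense flips to +
mesh 3 [84T→95T]: ω = 76.2857×84/95 = 67.4526 rpm, sense flips to −
mesh 4 [39T→39T]: ω = 67.4526×39/39 = 67.4526 rpm, sense flips to +
mesh 5 [40T→43T]: ω = 67.4526×40/43 = 62.7466 rpm, sense flips to −
mesh 6 [84T→82T]: ω = 62.7466×84/82 = 64.2770 rpm, sense flips to +
signed output speed = +64.2770 rpm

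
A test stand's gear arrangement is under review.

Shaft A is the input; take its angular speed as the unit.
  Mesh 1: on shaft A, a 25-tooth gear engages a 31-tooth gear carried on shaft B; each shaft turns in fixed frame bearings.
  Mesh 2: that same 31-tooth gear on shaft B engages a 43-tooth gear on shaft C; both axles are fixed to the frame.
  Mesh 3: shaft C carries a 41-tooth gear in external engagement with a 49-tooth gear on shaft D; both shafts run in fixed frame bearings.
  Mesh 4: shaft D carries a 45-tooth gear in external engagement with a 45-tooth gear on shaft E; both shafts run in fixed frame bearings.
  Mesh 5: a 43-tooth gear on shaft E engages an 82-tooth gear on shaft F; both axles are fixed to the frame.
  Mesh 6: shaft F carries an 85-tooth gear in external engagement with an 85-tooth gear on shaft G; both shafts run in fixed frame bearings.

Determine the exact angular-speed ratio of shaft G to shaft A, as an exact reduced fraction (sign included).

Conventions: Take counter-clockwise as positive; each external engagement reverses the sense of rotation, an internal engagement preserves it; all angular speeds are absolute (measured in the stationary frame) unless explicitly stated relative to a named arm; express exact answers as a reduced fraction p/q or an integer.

class = fixed-axis compound train [6 meshes; 6 ratios multiply, 6 sense flips]
mesh 1 [25T→31T]: running ratio 25/31, sense −
mesh 2 [31T→43T]: running ratio 25/43, sense +
mesh 3 [41T→49T]: running ratio 1025/2107, sense −
mesh 4 [45T→45T]: running ratio 1025/2107, sense +
mesh 5 [43T→82T]: running ratio 25/98, sense −
mesh 6 [85T→85T]: running ratio 25/98, sense +
ω_out/ω_in = 25/98

25/98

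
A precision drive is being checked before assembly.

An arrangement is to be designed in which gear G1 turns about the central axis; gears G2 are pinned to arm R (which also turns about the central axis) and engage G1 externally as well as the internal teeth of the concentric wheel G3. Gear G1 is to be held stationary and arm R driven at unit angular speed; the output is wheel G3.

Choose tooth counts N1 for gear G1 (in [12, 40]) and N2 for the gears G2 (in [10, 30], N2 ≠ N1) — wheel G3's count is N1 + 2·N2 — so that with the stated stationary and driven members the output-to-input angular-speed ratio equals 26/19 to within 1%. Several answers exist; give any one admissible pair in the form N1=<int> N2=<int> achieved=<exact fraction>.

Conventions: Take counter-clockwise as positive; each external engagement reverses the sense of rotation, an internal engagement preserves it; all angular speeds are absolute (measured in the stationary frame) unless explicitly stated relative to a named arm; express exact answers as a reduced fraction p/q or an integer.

class = planetary set [ratio 26/19 wanted; Willis about the carrier]
Willis with ω_sun = 0: ω_ring/ω_arm = (N1+N3)/N3; set equal to 26/19  ⇒  N3/N1 = 1/(26/19 − 1) = 19/7
N3 = N1 + 2·N2  ⇒  N2/N1 = (N3/N1 − 1)/2 = (19/7 − 1)/2 = 6/7
smallest multiple with N1 ≥ 12 and N2 ≥ 10: k = 2  ⇒  N1 = 2·7 = 14, N2 = 2·6 = 12 (N1 ≤ 40, N2 ≤ 30, N2 ≠ N1 ✓), N3 = 14 + 2·12 = 38
check: (N1+N3)/N3 with N1 = 14, N3 = 38 gives 26/19; |achieved − target| = 0 ≤ 13/950 ✓

N1=14 N2=12 achieved=26/19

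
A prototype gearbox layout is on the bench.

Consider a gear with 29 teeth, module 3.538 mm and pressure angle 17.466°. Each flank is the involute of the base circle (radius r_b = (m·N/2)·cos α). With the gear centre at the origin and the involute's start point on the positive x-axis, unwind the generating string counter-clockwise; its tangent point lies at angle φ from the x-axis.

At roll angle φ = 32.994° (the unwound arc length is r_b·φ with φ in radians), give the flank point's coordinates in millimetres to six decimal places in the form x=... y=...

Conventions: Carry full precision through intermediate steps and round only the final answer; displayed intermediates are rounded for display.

x=56.389166 y=3.012811

recognized (one wheel, involute flank): single-mesh tooth geometry, m = 3.538, N = 29
pitch radius r_p = m·N/2 = 3.538·29/2 = 51.301000
base radius r_b = r_p·cos α = 51.301000·cos 17.466° = 48.935779
roll angle φ = 32.994° = 0.57585393 rad
x = r_b·(cos φ + φ·sin φ) = 56.389166
y = r_b·(sin φ − φ·cos φ) = 3.012811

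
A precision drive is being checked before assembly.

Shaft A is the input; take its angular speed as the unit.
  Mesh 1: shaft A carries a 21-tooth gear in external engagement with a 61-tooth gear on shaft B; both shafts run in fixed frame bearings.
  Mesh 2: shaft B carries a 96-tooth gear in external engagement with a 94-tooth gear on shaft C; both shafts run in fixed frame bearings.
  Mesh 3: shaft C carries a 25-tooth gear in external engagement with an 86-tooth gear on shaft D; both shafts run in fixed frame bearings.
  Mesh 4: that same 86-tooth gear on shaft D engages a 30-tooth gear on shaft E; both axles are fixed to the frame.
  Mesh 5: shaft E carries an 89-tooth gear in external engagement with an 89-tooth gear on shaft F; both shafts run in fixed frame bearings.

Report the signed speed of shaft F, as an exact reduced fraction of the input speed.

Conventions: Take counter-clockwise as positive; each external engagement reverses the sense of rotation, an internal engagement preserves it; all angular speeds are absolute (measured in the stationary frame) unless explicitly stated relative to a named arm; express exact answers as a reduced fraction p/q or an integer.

5-mesh fixed-axis compound train (all bearings frame-fixed)
mesh 1 [21T→61T]: |ω|/ω_in = 1×21/61 = 21/61, sense flips to −
mesh 2 [96T→94T]: |ω|/ω_in = (21/61)×96/94 = 1008/2867, sense flips to +
mesh 3 [25T→86T]: |ω|/ω_in = (1008/2867)×25/86 = 12600/123281, sense flips to −
mesh 4 [86T→30T]: |ω|/ω_in = (12600/123281)×86/30 = 840/2867, sense flips to +
mesh 5 [89T→89T]: |ω|/ω_in = (840/2867)×89/89 = 840/2867, sense flips to −
signed output speed (× input speed) = -840/2867

-840/2867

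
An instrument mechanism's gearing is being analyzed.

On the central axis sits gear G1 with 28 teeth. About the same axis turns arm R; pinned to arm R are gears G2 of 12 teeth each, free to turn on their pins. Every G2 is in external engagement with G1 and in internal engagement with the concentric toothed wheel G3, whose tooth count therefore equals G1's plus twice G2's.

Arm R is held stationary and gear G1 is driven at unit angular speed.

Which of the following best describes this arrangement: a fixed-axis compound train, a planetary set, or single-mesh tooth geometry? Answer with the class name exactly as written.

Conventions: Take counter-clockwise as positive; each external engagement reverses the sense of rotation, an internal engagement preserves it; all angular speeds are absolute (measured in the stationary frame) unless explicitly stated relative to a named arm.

planetary set

recognized (axles ride arm R): planetary set, 28/12/52 teeth
classification: planetary set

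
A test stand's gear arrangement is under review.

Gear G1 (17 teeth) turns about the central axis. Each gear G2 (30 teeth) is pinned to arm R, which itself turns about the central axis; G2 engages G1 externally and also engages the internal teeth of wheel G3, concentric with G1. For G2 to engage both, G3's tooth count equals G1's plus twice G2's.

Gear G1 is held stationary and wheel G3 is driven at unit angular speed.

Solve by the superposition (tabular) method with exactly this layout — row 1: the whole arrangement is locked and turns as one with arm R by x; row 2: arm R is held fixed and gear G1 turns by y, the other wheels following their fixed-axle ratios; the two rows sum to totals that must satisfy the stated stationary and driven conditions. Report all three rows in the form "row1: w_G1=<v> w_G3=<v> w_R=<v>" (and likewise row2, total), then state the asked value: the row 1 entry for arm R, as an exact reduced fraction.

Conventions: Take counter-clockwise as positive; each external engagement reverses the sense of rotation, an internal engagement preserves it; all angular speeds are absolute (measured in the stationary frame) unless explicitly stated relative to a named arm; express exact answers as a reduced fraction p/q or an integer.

planetary set (17T centre, 30T on arm, 77T internal) — Willis relation
superposition row 1 [locked train]: every member turns x
row 2 — arm fixed, fixed-axis ratios: sun y, ring −(17/77)·y, arm 0
boundary: total ω_sun = x + y = 0 and total ω_ring = x − (17/77)·y = 1  ⇒  y = -77/94, x = 77/94
row 2 ring = −(17/77)·(-77/94) = 17/94
totals (row 1 + row 2): sun 77/94 + (-77/94) = 0, ring 77/94 + 17/94 = 1, arm 77/94 + 0 = 77/94
asked cell (row1, arm) = 77/94

row1: w_G1=77/94 w_G3=77/94 w_R=77/94
row2: w_G1=-77/94 w_G3=17/94 w_R=0
total: w_G1=0 w_G3=1 w_R=77/94
asked value: 77/94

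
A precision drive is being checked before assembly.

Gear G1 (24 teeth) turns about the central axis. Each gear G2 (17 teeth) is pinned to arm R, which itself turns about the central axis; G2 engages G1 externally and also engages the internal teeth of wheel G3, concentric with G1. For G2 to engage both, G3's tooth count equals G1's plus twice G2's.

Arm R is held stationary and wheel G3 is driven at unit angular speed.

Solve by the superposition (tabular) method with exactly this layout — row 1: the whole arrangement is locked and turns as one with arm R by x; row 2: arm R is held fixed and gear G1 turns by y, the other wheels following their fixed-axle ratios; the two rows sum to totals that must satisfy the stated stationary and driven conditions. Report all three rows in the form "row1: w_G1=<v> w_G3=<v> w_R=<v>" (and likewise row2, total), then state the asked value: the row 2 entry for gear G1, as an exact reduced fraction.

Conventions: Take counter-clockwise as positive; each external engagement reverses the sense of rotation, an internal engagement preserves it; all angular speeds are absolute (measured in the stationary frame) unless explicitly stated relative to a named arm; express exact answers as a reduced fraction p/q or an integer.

topology: planetary set — G1 24T / G2 17T / G3 58T, arm = carrier (Willis)
superposition row 1 [locked train]: every member turns x
row 2 — arm fixed, fixed-axis ratios: sun y, ring −(24/58)·y, arm 0
boundary: total ω_arm = x = 0 and total ω_ring = x − (24/58)·y = 1  ⇒  y = -29/12, x = 0
row 2 ring = −(24/58)·(-29/12) = 1
totals (row 1 + row 2): sun 0 + (-29/12) = -29/12, ring 0 + 1 = 1, arm 0 + 0 = 0
asked cell (row2, sun) = -29/12

row1: w_G1=0 w_G3=0 w_R=0
row2: w_G1=-29/12 w_G3=1 w_R=0
total: w_G1=-29/12 w_G3=1 w_R=0
asked value: -29/12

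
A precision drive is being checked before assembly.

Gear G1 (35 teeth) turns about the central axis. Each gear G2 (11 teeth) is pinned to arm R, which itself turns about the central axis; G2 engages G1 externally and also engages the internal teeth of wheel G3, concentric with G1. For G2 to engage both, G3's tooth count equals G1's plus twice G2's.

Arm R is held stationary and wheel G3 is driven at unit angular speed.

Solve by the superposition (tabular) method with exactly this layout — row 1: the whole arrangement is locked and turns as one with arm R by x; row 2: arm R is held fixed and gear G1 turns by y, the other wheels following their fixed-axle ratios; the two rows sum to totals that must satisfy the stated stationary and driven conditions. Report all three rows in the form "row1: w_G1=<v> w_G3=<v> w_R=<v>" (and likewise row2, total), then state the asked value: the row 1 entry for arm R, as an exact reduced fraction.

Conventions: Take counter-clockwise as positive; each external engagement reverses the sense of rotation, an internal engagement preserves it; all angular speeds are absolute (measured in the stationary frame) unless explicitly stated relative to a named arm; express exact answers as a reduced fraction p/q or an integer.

recognized (axles ride arm R): planetary set, 35/11/57 teeth
superposition row 1 [locked train]: every member turns x
row 2 (arm held, sun turns y): ω_ring = −(35/57)·y, ω_arm = 0
boundary: total ω_arm = x = 0 and total ω_ring = x − (35/57)·y = 1  ⇒  y = -57/35, x = 0
row 2 ring = −(35/57)·(-57/35) = 1
totals (row 1 + row 2): sun 0 + (-57/35) = -57/35, ring 0 + 1 = 1, arm 0 + 0 = 0
asked cell (row1, arm) = 0

row1: w_G1=0 w_G3=0 w_R=0
row2: w_G1=-57/35 w_G3=1 w_R=0
total: w_G1=-57/35 w_G3=1 w_R=0
asked value: 0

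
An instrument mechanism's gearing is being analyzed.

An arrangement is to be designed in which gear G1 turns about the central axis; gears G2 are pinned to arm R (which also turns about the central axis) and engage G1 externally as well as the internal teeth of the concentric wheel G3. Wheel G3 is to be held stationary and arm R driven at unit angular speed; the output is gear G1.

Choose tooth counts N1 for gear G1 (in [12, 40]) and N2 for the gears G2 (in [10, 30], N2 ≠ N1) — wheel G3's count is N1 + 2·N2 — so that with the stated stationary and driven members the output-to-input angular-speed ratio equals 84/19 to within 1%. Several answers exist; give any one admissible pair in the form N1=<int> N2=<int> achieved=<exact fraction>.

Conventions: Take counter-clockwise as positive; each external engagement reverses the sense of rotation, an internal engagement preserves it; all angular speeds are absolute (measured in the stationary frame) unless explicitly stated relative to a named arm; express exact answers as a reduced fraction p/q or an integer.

planetary set to be sized for 84/19 (Willis relation)
Willis with ω_ring = 0: ω_sun/ω_arm = (N1+N3)/N1; set equal to 84/19  ⇒  N3/N1 = 84/19 − 1 = 65/19
N3 = N1 + 2·N2  ⇒  N2/N1 = (N3/N1 − 1)/2 = (65/19 − 1)/2 = 23/19
smallest multiple with N1 ≥ 12 and N2 ≥ 10: k = 1  ⇒  N1 = 1·19 = 19, N2 = 1·23 = 23 (N1 ≤ 40, N2 ≤ 30, N2 ≠ N1 ✓), N3 = 19 + 2·23 = 65
check: (N1+N3)/N1 with N1 = 19, N3 = 65 gives 84/19; |achieved − target| = 0 ≤ 21/475 ✓

N1=19 N2=23 achieved=84/19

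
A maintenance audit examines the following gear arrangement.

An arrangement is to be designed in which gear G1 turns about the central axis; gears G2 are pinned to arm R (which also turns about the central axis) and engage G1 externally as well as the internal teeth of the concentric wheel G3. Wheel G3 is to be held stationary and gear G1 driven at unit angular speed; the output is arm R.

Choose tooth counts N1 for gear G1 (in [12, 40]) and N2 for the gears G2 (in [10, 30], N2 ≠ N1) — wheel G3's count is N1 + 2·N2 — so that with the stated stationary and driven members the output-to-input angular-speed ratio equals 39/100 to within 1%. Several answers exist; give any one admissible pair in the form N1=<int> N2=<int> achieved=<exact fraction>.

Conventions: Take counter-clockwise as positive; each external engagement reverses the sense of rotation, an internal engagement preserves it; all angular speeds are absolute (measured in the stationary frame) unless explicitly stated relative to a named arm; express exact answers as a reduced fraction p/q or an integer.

N1=39 N2=11 achieved=39/100

class = planetary set [ratio 39/100 wanted; Willis about the carrier]
Willis with ω_ring = 0: ω_arm/ω_sun = N1/(N1+N3); set equal to 39/100  ⇒  N3/N1 = 1/(39/100) − 1 = 61/39
N3 = N1 + 2·N2  ⇒  N2/N1 = (N3/N1 − 1)/2 = (61/39 − 1)/2 = 11/39
smallest multiple with N1 ≥ 12 and N2 ≥ 10: k = 1  ⇒  N1 = 1·39 = 39, N2 = 1·11 = 11 (N1 ≤ 40, N2 ≤ 30, N2 ≠ N1 ✓), N3 = 39 + 2·11 = 61
check: N1/(N1+N3) with N1 = 39, N3 = 61 gives 39/100; |achieved − target| = 0 ≤ 39/10000 ✓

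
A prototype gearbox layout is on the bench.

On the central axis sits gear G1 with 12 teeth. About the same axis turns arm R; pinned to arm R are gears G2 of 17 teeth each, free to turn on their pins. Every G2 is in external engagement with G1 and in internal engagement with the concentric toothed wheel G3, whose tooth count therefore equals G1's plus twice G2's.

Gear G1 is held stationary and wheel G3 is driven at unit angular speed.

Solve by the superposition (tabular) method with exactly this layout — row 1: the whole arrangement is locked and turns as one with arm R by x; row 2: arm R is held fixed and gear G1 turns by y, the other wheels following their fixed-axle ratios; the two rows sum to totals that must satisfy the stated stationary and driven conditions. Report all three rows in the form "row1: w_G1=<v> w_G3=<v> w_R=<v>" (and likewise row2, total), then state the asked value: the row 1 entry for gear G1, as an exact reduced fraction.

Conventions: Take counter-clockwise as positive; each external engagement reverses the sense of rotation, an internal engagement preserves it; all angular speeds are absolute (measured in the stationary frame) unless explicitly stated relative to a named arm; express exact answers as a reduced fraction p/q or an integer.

row1: w_G1=23/29 w_G3=23/29 w_R=23/29
row2: w_G1=-23/29 w_G3=6/29 w_R=0
total: w_G1=0 w_G3=1 w_R=23/29
asked value: 23/29

class = planetary set [G3 = 12+2·17 = 46; Willis about the carrier]
superposition row 1 [locked train]: every member turns x
row 2: sun turns y, ring = −(12/46)·y, arm 0
boundary: total ω_sun = x + y = 0 and total ω_ring = x − (12/46)·y = 1  ⇒  y = -23/29, x = 23/29
row 2 ring = −(12/46)·(-23/29) = 6/29
totals (row 1 + row 2): sun 23/29 + (-23/29) = 0, ring 23/29 + 6/29 = 1, arm 23/29 + 0 = 23/29
asked cell (row1, sun) = 23/29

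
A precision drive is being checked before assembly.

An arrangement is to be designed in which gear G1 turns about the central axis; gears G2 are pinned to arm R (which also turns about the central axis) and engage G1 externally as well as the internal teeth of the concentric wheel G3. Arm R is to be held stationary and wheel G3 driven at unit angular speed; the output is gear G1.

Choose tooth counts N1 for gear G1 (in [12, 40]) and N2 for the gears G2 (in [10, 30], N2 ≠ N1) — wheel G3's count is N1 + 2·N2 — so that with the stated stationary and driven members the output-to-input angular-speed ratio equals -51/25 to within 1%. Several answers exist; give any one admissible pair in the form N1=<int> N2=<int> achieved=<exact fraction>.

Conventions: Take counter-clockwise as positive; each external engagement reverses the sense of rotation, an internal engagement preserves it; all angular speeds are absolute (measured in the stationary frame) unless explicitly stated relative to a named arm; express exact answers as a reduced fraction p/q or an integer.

N1=25 N2=13 achieved=-51/25

design class (target -51/25): planetary set
Willis with ω_arm = 0: ω_sun/ω_ring = −N3/N1; set equal to -51/25  ⇒  N3/N1 = −(-51/25) = 51/25
N3 = N1 + 2·N2  ⇒  N2/N1 = (N3/N1 − 1)/2 = (51/25 − 1)/2 = 13/25
smallest multiple with N1 ≥ 12 and N2 ≥ 10: k = 1  ⇒  N1 = 1·25 = 25, N2 = 1·13 = 13 (N1 ≤ 40, N2 ≤ 30, N2 ≠ N1 ✓), N3 = 25 + 2·13 = 51
check: −N3/N1 with N1 = 25, N3 = 51 gives -51/25; |achieved − target| = 0 ≤ 51/2500 ✓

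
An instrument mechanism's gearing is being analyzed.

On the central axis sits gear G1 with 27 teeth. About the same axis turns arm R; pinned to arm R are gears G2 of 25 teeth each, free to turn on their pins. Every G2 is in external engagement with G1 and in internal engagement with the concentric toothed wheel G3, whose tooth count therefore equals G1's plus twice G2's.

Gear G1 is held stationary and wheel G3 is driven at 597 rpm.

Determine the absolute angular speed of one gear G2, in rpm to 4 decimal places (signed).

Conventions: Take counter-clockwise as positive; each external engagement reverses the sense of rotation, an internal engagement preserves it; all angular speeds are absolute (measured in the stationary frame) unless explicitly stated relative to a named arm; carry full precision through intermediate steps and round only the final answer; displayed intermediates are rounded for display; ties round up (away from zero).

planetary set (27T centre, 25T on arm, 77T internal) — Willis relation
normalise by the input: solve with ω_ring = 1, then scale by 597 rpm
ring teeth: 27 + 2·25 = 77
27(ω_sun−ω_arm) = −77(ω_ring−ω_arm),  ω_sun = 0, ω_ring = 1
27(0−ω_arm) = −77(1−ω_arm)  ⇒  104·ω_arm = 77  ⇒  ω_arm = 77/104
sun–planet mesh: 27·(0−77/104) = −25·(ω_p−ω_arm)  ⇒  ω_p−ω_arm = 2079/2600
ω_p = 77/104 + 2079/2600 = 77/50
scale: ω_p = 77/50 × 597 rpm = +919.3800 rpm

+919.3800 rpm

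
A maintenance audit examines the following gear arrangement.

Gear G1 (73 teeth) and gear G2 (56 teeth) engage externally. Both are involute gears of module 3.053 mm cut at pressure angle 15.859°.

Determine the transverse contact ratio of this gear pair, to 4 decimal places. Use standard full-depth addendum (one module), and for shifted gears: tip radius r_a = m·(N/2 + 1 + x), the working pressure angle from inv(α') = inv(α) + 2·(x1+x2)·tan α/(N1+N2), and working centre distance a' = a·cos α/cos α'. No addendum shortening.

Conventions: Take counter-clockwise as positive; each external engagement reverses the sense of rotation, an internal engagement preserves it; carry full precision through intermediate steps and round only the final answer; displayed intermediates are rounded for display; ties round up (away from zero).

recognized (one external pair, fixed centres): single-mesh tooth geometry, m = 3.053, N1 = 73, N2 = 56
base radii: r_b1 = 107.192980, r_b2 = 82.230231
tip radii: r_a1 = 114.487500, r_a2 = 88.537000
no profile shift: α' = α, a' = a
action lengths: √(r_a1²−r_b1²) = 40.212593, √(r_a2²−r_b2²) = 32.817517
base pitch p_b = π·m·cos α = 9.226210
CR = (40.212593 + 32.817517 − 196.918500·sin 15.85900°)/9.226210 = 2.082979
contact ratio ≈ 2.0830

2.0830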